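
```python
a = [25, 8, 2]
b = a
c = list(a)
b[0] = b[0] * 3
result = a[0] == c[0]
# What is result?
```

After line 1: a = [25, 8, 2]
After line 2 (b = a, alias): a = [25, 8, 2], b = [25, 8, 2]
After line 3 (c = list(a) is a copy, new object): c = [25, 8, 2]
After line 4 (b[0] = 25 * 3 = 75; mutates shared a/b): a = b = [75, 8, 2], c = [25, 8, 2]
After line 5 (a[0] = 75, c[0] = 25; result = False)

False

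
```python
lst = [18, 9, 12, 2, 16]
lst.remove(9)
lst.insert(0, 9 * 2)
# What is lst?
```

After line 1: lst = [18, 9, 12, 2, 16]
After line 2 (remove first 9): lst = [18, 12, 2, 16]
After line 3 (insert 18 at index 0): lst = [18, 18, 12, 2, 16]

[18, 18, 12, 2, 16]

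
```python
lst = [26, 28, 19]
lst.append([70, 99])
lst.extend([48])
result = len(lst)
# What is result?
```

After line 1: lst = [26, 28, 19]
After line 2 (append adds [70, 99] as single element): lst = [26, 28, 19, [70, 99]]
After line 3 (extend unpacks [48], adds 48): lst = [26, 28, 19, [70, 99], 48]
After line 4: result = len(lst) = 5

5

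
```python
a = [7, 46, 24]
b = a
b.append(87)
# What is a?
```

After line 1: a = [7, 46, 24]
After line 2 (b = a is an alias, same object): a = [7, 46, 24], b = [7, 46, 24]
After line 3 (b.append mutates the shared list): a = [7, 46, 24, 87], b = [7, 46, 24, 87]

[7, 46, 24, 87]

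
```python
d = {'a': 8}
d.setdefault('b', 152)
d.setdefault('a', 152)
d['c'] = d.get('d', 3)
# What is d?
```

After line 1: d = {'a': 8}
After line 2 (setdefault adds 'b'=152): d = {'a': 8, 'b': 152}
After line 3 (setdefault 'a' no-op, already exists): d = {'a': 8, 'b': 152}
After line 4 (get('d', 3) returns default since 'd' not in d): d = {'a': 8, 'b': 152, 'c': 3}

{'a': 8, 'b': 152, 'c': 3}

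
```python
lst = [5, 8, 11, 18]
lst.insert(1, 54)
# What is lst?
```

[5, 54, 8, 11, 18]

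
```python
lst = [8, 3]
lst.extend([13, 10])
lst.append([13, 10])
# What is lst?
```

After line 1: lst = [8, 3]
After line 2 (extend unpacks [13, 10]): lst = [8, 3, 13, 10]
After line 3 (append adds [13, 10] as single element): lst = [8, 3, 13, 10, [13, 10]]

[8, 3, 13, 10, [13, 10]]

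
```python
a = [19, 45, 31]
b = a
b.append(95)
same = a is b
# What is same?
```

After line 1: a = [19, 45, 31]
After line 2 (b = a is an alias, same object): a = [19, 45, 31], b = [19, 45, 31]
After line 3 (b.append mutates the shared list): a = [19, 45, 31, 95], b = [19, 45, 31, 95]
After line 4 (same = a is b; same object -> True): same = True

True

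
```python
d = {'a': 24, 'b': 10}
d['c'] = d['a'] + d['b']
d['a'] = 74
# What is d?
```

After line 1: d = {'a': 24, 'b': 10}
After line 2 (d['c'] = 24 + 10): d = {'a': 24, 'b': 10, 'c': 34}
After line 3: d = {'a': 74, 'b': 10, 'c': 34}

{'a': 74, 'b': 10, 'c': 34}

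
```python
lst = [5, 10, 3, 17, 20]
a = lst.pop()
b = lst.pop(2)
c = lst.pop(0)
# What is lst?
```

After line 1: lst = [5, 10, 3, 17, 20]
After line 2 (pop() -> a = 20): lst = [5, 10, 3, 17]
After line 3 (pop(2) -> b = 3): lst = [5, 10, 17]
After line 4 (pop(0) -> c = 5): lst = [10, 17]

[10, 17]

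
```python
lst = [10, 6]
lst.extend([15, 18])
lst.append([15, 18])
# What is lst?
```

After line 1: lst = [10, 6]
After line 2 (extend unpacks [15, 18]): lst = [10, 6, 15, 18]
After line 3 (append adds [15, 18] as single element): lst = [10, 6, 15, 18, [15, 18]]

[10, 6, 15, 18, [15, 18]]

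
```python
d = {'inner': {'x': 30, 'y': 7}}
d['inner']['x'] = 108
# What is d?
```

After line 1: d = {'inner': {'x': 30, 'y': 7}}
After line 2 (inner x overwritten): d = {'inner': {'x': 108, 'y': 7}}

{'inner': {'x': 108, 'y': 7}}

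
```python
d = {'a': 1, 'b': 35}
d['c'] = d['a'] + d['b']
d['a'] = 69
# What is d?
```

After line 1: d = {'a': 1, 'b': 35}
After line 2 (d['c'] = 1 + 35): d = {'a': 1, 'b': 35, 'c': 36}
After line 3: d = {'a': 69, 'b': 35, 'c': 36}

{'a': 69, 'b': 35, 'c': 36}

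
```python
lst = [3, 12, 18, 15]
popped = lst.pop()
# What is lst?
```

[3, 12, 18]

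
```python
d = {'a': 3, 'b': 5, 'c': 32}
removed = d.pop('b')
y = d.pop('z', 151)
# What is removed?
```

After line 1: d = {'a': 3, 'b': 5, 'c': 32}
After line 2 (pop 'b' returns 5): d = {'a': 3, 'c': 32}, removed = 5
After line 3 (pop 'z' missing, returns default 151): d = {'a': 3, 'c': 32}, y = 151

5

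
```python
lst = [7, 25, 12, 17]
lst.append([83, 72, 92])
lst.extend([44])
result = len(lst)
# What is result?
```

After line 1: lst = [7, 25, 12, 17]
After line 2 (append adds [83, 72, 92] as single element): lst = [7, 25, 12, 17, [83, 72, 92]]
After line 3 (extend unpacks [44], adds 44): lst = [7, 25, 12, 17, [83, 72, 92], 44]
After line 4: result = len(lst) = 6

6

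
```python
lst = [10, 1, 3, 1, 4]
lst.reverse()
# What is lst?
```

[4, 1, 3, 1, 10]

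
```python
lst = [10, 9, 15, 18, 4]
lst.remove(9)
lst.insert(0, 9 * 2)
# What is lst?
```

After line 1: lst = [10, 9, 15, 18, 4]
After line 2 (remove first 9): lst = [10, 15, 18, 4]
After line 3 (insert 18 at index 0): lst = [18, 10, 15, 18, 4]

[18, 10, 15, 18, 4]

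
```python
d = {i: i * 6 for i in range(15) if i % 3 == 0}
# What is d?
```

{0: 0, 3: 18, 6: 36, 9: 54, 12: 72}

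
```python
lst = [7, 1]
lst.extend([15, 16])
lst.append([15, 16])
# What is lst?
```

After line 1: lst = [7, 1]
After line 2 (extend unpacks [15, 16]): lst = [7, 1, 15, 16]
After line 3 (append adds [15, 16] as single element): lst = [7, 1, 15, 16, [15, 16]]

[7, 1, 15, 16, [15, 16]]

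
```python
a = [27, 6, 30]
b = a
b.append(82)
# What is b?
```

After line 1: a = [27, 6, 30]
After line 2 (b = a is an alias, same object): a = [27, 6, 30], b = [27, 6, 30]
After line 3 (b.append mutates the shared list): a = [27, 6, 30, 82], b = [27, 6, 30, 82]

[27, 6, 30, 82]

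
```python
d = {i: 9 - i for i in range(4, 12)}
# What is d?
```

{4: 5, 5: 4, 6: 3, 7: 2, 8: 1, 9: 0, 10: -1, 11: -2}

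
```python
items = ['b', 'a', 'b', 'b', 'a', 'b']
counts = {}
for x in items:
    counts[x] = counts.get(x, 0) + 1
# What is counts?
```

Initial: counts = {}, items = ['b', 'a', 'b', 'b', 'a', 'b']
See 'b': counts = {'b': 1}
See 'a': counts = {'b': 1, 'a': 1}
See 'b': counts = {'b': 2, 'a': 1}
See 'b': counts = {'b': 3, 'a': 1}
See 'a': counts = {'b': 3, 'a': 2}
See 'b': counts = {'b': 4, 'a': 2}

{'b': 4, 'a': 2}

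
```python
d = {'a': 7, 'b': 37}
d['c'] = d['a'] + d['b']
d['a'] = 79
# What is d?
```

After line 1: d = {'a': 7, 'b': 37}
After line 2 (d['c'] = 7 + 37): d = {'a': 7, 'b': 37, 'c': 44}
After line 3: d = {'a': 79, 'b': 37, 'c': 44}

{'a': 79, 'b': 37, 'c': 44}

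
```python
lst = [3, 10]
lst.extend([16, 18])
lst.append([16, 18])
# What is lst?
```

After line 1: lst = [3, 10]
After line 2 (extend unpacks [16, 18]): lst = [3, 10, 16, 18]
After line 3 (append adds [16, 18] as single element): lst = [3, 10, 16, 18, [16, 18]]

[3, 10, 16, 18, [16, 18]]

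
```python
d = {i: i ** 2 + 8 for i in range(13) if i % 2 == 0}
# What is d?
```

{0: 8, 2: 12, 4: 24, 6: 44, 8: 72, 10: 108, 12: 152}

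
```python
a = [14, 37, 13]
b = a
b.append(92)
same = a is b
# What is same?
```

After line 1: a = [14, 37, 13]
After line 2 (b = a is an alias, same object): a = [14, 37, 13], b = [14, 37, 13]
After line 3 (b.append mutates the shared list): a = [14, 37, 13, 92], b = [14, 37, 13, 92]
After line 4 (same = a is b; same object -> True): same = True

True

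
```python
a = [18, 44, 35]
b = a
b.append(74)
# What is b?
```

After line 1: a = [18, 44, 35]
After line 2 (b = a is an alias, same object): a = [18, 44, 35], b = [18, 44, 35]
After line 3 (b.append mutates the shared list): a = [18, 44, 35, 74], b = [18, 44, 35, 74]

[18, 44, 35, 74]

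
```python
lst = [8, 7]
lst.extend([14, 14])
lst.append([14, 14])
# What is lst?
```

After line 1: lst = [8, 7]
After line 2 (extend unpacks [14, 14]): lst = [8, 7, 14, 14]
After line 3 (append adds [14, 14] as single element): lst = [8, 7, 14, 14, [14, 14]]

[8, 7, 14, 14, [14, 14]]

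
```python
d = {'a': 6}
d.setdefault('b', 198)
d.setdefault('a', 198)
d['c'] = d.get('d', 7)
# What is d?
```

After line 1: d = {'a': 6}
After line 2 (setdefault adds 'b'=198): d = {'a': 6, 'b': 198}
After line 3 (setdefault 'a' no-op, already exists): d = {'a': 6, 'b': 198}
After line 4 (get('d', 7) returns default since 'd' not in d): d = {'a': 6, 'b': 198, 'c': 7}

{'a': 6, 'b': 198, 'c': 7}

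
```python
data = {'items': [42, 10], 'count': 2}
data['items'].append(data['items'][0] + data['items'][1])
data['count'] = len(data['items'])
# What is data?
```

After line 1: data = {'items': [42, 10], 'count': 2}
After line 2 (append 42 + 10 = 52): data = {'items': [42, 10, 52], 'count': 2}
After line 3 (count = len(items) = 3): data = {'items': [42, 10, 52], 'count': 3}

{'items': [42, 10, 52], 'count': 3}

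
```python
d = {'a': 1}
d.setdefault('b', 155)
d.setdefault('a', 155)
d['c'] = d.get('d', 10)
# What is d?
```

After line 1: d = {'a': 1}
After line 2 (setdefault adds 'b'=155): d = {'a': 1, 'b': 155}
After line 3 (setdefault 'a' no-op, already exists): d = {'a': 1, 'b': 155}
After line 4 (get('d', 10) returns default since 'd' not in d): d = {'a': 1, 'b': 155, 'c': 10}

{'a': 1, 'b': 155, 'c': 10}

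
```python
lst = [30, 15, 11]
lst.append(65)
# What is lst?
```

[30, 15, 11, 65]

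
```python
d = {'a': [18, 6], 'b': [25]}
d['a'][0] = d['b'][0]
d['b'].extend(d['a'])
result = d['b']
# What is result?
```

After line 1: d = {'a': [18, 6], 'b': [25]}
After line 2 (a[0] = b[0] = 25): d = {'a': [25, 6], 'b': [25]}
After line 3 (b.extend(a) appends [25, 6]): d = {'a': [25, 6], 'b': [25, 25, 6]}
After line 4: result = d['b'] = [25, 25, 6]

[25, 25, 6]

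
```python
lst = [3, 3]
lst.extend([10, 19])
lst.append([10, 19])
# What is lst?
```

After line 1: lst = [3, 3]
After line 2 (extend unpacks [10, 19]): lst = [3, 3, 10, 19]
After line 3 (append adds [10, 19] as single element): lst = [3, 3, 10, 19, [10, 19]]

[3, 3, 10, 19, [10, 19]]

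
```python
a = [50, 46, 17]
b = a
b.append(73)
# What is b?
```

After line 1: a = [50, 46, 17]
After line 2 (b = a is an alias, same object): a = [50, 46, 17], b = [50, 46, 17]
After line 3 (b.append mutates the shared list): a = [50, 46, 17, 73], b = [50, 46, 17, 73]

[50, 46, 17, 73]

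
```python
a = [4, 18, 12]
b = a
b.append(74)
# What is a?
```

After line 1: a = [4, 18, 12]
After line 2 (b = a is an alias, same object): a = [4, 18, 12], b = [4, 18, 12]
After line 3 (b.append mutates the shared list): a = [4, 18, 12, 74], b = [4, 18, 12, 74]

[4, 18, 12, 74]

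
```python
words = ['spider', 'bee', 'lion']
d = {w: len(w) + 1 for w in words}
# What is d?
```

{'spider': 7, 'bee': 4, 'lion': 5}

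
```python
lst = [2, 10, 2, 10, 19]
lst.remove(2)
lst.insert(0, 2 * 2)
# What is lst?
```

After line 1: lst = [2, 10, 2, 10, 19]
After line 2 (remove first 2): lst = [10, 2, 10, 19]
After line 3 (insert 4 at index 0): lst = [4, 10, 2, 10, 19]

[4, 10, 2, 10, 19]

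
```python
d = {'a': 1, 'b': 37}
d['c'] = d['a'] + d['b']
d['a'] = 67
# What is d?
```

After line 1: d = {'a': 1, 'b': 37}
After line 2 (d['c'] = 1 + 37): d = {'a': 1, 'b': 37, 'c': 38}
After line 3: d = {'a': 67, 'b': 37, 'c': 38}

{'a': 67, 'b': 37, 'c': 38}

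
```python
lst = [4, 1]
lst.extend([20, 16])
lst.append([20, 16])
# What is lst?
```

After line 1: lst = [4, 1]
After line 2 (extend unpacks [20, 16]): lst = [4, 1, 20, 16]
After line 3 (append adds [20, 16] as single element): lst = [4, 1, 20, 16, [20, 16]]

[4, 1, 20, 16, [20, 16]]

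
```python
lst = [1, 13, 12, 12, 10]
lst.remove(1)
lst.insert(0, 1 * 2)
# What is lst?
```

After line 1: lst = [1, 13, 12, 12, 10]
After line 2 (remove first 1): lst = [13, 12, 12, 10]
After line 3 (insert 2 at index 0): lst = [2, 13, 12, 12, 10]

[2, 13, 12, 12, 10]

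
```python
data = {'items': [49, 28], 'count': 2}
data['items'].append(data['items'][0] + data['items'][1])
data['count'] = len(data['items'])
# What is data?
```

After line 1: data = {'items': [49, 28], 'count': 2}
After line 2 (append 49 + 28 = 77): data = {'items': [49, 28, 77], 'count': 2}
After line 3 (count = len(items) = 3): data = {'items': [49, 28, 77], 'count': 3}

{'items': [49, 28, 77], 'count': 3}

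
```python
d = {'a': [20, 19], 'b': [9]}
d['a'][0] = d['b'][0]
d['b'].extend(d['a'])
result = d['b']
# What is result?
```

After line 1: d = {'a': [20, 19], 'b': [9]}
After line 2 (a[0] = b[0] = 9): d = {'a': [9, 19], 'b': [9]}
After line 3 (b.extend(a) appends [9, 19]): d = {'a': [9, 19], 'b': [9, 9, 19]}
After line 4: result = d['b'] = [9, 9, 19]

[9, 9, 19]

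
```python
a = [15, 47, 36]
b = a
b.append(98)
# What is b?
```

After line 1: a = [15, 47, 36]
After line 2 (b = a is an alias, same object): a = [15, 47, 36], b = [15, 47, 36]
After line 3 (b.append mutates the shared list): a = [15, 47, 36, 98], b = [15, 47, 36, 98]

[15, 47, 36, 98]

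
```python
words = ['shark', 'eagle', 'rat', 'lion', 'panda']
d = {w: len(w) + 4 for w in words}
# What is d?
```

{'shark': 9, 'eagle': 9, 'rat': 7, 'lion': 8, 'panda': 9}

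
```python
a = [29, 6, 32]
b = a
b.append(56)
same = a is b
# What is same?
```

After line 1: a = [29, 6, 32]
After line 2 (b = a is an alias, same object): a = [29, 6, 32], b = [29, 6, 32]
After line 3 (b.append mutates the shared list): a = [29, 6, 32, 56], b = [29, 6, 32, 56]
After line 4 (same = a is b; same object -> True): same = True

True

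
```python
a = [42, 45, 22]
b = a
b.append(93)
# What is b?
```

After line 1: a = [42, 45, 22]
After line 2 (b = a is an alias, same object): a = [42, 45, 22], b = [42, 45, 22]
After line 3 (b.append mutates the shared list): a = [42, 45, 22, 93], b = [42, 45, 22, 93]

[42, 45, 22, 93]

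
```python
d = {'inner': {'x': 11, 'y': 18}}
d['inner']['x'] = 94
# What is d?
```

After line 1: d = {'inner': {'x': 11, 'y': 18}}
After line 2 (inner x overwritten): d = {'inner': {'x': 94, 'y': 18}}

{'inner': {'x': 94, 'y': 18}}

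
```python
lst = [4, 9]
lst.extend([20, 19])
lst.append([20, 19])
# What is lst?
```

After line 1: lst = [4, 9]
After line 2 (extend unpacks [20, 19]): lst = [4, 9, 20, 19]
After line 3 (append adds [20, 19] as single element): lst = [4, 9, 20, 19, [20, 19]]

[4, 9, 20, 19, [20, 19]]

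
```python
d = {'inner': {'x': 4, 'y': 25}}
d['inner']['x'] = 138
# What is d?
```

After line 1: d = {'inner': {'x': 4, 'y': 25}}
After line 2 (inner x overwritten): d = {'inner': {'x': 138, 'y': 25}}

{'inner': {'x': 138, 'y': 25}}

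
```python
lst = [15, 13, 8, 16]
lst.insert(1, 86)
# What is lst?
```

[15, 86, 13, 8, 16]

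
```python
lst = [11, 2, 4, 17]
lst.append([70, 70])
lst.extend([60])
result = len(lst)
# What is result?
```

After line 1: lst = [11, 2, 4, 17]
After line 2 (append adds [70, 70] as single element): lst = [11, 2, 4, 17, [70, 70]]
After line 3 (extend unpacks [60], adds 60): lst = [11, 2, 4, 17, [70, 70], 60]
After line 4: result = len(lst) = 6

6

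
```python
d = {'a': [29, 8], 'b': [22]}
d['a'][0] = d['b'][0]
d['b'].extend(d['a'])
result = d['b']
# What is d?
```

After line 1: d = {'a': [29, 8], 'b': [22]}
After line 2 (a[0] = b[0] = 22): d = {'a': [22, 8], 'b': [22]}
After line 3 (b.extend(a) appends [22, 8]): d = {'a': [22, 8], 'b': [22, 22, 8]}
After line 4: result = d['b'] = [22, 22, 8]

{'a': [22, 8], 'b': [22, 22, 8]}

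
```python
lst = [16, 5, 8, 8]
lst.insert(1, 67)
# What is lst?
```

[16, 67, 5, 8, 8]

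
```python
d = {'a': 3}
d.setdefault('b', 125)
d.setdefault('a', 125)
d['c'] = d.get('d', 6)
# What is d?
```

After line 1: d = {'a': 3}
After line 2 (setdefault adds 'b'=125): d = {'a': 3, 'b': 125}
After line 3 (setdefault 'a' no-op, already exists): d = {'a': 3, 'b': 125}
After line 4 (get('d', 6) returns default since 'd' not in d): d = {'a': 3, 'b': 125, 'c': 6}

{'a': 3, 'b': 125, 'c': 6}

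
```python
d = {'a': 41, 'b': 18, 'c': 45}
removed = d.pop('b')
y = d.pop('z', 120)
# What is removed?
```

After line 1: d = {'a': 41, 'b': 18, 'c': 45}
After line 2 (pop 'b' returns 18): d = {'a': 41, 'c': 45}, removed = 18
After line 3 (pop 'z' missing, returns default 120): d = {'a': 41, 'c': 45}, y = 120

18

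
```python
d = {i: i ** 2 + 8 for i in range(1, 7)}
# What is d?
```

{1: 9, 2: 12, 3: 17, 4: 24, 5: 33, 6: 44}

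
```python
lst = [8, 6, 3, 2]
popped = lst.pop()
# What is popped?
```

2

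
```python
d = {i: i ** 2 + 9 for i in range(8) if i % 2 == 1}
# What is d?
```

{1: 10, 3: 18, 5: 34, 7: 58}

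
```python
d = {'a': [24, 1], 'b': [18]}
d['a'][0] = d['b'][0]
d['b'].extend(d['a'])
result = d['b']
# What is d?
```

After line 1: d = {'a': [24, 1], 'b': [18]}
After line 2 (a[0] = b[0] = 18): d = {'a': [18, 1], 'b': [18]}
After line 3 (b.extend(a) appends [18, 1]): d = {'a': [18, 1], 'b': [18, 18, 1]}
After line 4: result = d['b'] = [18, 18, 1]

{'a': [18, 1], 'b': [18, 18, 1]}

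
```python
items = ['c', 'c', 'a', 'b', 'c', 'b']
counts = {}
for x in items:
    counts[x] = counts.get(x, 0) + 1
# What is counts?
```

Initial: counts = {}, items = ['c', 'c', 'a', 'b', 'c', 'b']
See 'c': counts = {'c': 1}
See 'c': counts = {'c': 2}
See 'a': counts = {'c': 2, 'a': 1}
See 'b': counts = {'c': 2, 'a': 1, 'b': 1}
See 'c': counts = {'c': 3, 'a': 1, 'b': 1}
See 'b': counts = {'c': 3, 'a': 1, 'b': 2}

{'c': 3, 'a': 1, 'b': 2}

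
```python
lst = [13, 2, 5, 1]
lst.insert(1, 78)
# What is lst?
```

[13, 78, 2, 5, 1]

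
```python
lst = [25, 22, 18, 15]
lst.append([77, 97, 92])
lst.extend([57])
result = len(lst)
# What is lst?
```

After line 1: lst = [25, 22, 18, 15]
After line 2 (append adds [77, 97, 92] as single element): lst = [25, 22, 18, 15, [77, 97, 92]]
After line 3 (extend unpacks [57], adds 57): lst = [25, 22, 18, 15, [77, 97, 92], 57]
After line 4: result = len(lst) = 6

[25, 22, 18, 15, [77, 97, 92], 57]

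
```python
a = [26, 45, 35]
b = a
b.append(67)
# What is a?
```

After line 1: a = [26, 45, 35]
After line 2 (b = a is an alias, same object): a = [26, 45, 35], b = [26, 45, 35]
After line 3 (b.append mutates the shared list): a = [26, 45, 35, 67], b = [26, 45, 35, 67]

[26, 45, 35, 67]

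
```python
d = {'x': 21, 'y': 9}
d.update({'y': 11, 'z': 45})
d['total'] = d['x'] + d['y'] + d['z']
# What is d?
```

After line 1: d = {'x': 21, 'y': 9}
After line 2 (y overwritten, z added): d = {'x': 21, 'y': 11, 'z': 45}
After line 3 (total = 21 + 11 + 45 = 77): d = {'x': 21, 'y': 11, 'z': 45, 'total': 77}

{'x': 21, 'y': 11, 'z': 45, 'total': 77}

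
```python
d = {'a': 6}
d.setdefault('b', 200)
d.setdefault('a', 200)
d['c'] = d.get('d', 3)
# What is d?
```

After line 1: d = {'a': 6}
After line 2 (setdefault adds 'b'=200): d = {'a': 6, 'b': 200}
After line 3 (setdefault 'a' no-op, already exists): d = {'a': 6, 'b': 200}
After line 4 (get('d', 3) returns default since 'd' not in d): d = {'a': 6, 'b': 200, 'c': 3}

{'a': 6, 'b': 200, 'c': 3}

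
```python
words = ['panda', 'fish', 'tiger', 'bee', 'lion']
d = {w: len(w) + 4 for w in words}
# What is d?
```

{'panda': 9, 'fish': 8, 'tiger': 9, 'bee': 7, 'lion': 8}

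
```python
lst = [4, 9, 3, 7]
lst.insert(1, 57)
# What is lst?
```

[4, 57, 9, 3, 7]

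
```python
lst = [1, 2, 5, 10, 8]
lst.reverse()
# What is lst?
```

[8, 10, 5, 2, 1]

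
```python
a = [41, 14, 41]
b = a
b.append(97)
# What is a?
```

After line 1: a = [41, 14, 41]
After line 2 (b = a is an alias, same object): a = [41, 14, 41], b = [41, 14, 41]
After line 3 (b.append mutates the shared list): a = [41, 14, 41, 97], b = [41, 14, 41, 97]

[41, 14, 41, 97]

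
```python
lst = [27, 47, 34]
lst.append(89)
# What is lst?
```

[27, 47, 34, 89]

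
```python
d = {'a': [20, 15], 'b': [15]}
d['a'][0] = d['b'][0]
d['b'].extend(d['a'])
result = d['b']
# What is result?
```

After line 1: d = {'a': [20, 15], 'b': [15]}
After line 2 (a[0] = b[0] = 15): d = {'a': [15, 15], 'b': [15]}
After line 3 (b.extend(a) appends [15, 15]): d = {'a': [15, 15], 'b': [15, 15, 15]}
After line 4: result = d['b'] = [15, 15, 15]

[15, 15, 15]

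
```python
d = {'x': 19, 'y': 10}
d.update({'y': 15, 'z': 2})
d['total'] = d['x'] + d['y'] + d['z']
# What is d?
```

After line 1: d = {'x': 19, 'y': 10}
After line 2 (y overwritten, z added): d = {'x': 19, 'y': 15, 'z': 2}
After line 3 (total = 19 + 15 + 2 = 36): d = {'x': 19, 'y': 15, 'z': 2, 'total': 36}

{'x': 19, 'y': 15, 'z': 2, 'total': 36}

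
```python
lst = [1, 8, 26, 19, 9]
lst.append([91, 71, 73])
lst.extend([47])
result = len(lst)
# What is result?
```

After line 1: lst = [1, 8, 26, 19, 9]
After line 2 (append adds [91, 71, 73] as single element): lst = [1, 8, 26, 19, 9, [91, 71, 73]]
After line 3 (extend unpacks [47], adds 47): lst = [1, 8, 26, 19, 9, [91, 71, 73], 47]
After line 4: result = len(lst) = 7

7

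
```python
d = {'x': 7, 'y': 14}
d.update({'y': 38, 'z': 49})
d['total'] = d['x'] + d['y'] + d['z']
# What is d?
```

After line 1: d = {'x': 7, 'y': 14}
After line 2 (y overwritten, z added): d = {'x': 7, 'y': 38, 'z': 49}
After line 3 (total = 7 + 38 + 49 = 94): d = {'x': 7, 'y': 38, 'z': 49, 'total': 94}

{'x': 7, 'y': 38, 'z': 49, 'total': 94}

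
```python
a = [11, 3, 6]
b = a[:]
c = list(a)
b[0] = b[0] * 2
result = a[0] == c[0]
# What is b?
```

After line 1: a = [11, 3, 6]
After line 2 (b = a[:], copy): a = [11, 3, 6], b = [11, 3, 6]
After line 3 (c = list(a) is a copy, new object): c = [11, 3, 6]
After line 4 (b[0] = 11 * 2 = 22; only b mutates (copy)): a = [11, 3, 6], b = [22, 3, 6], c = [11, 3, 6]
After line 5 (a[0] = 11, c[0] = 11; result = True)

[22, 3, 6]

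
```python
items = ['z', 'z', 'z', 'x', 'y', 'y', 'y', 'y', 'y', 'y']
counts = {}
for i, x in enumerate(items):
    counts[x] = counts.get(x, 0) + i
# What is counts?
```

Initial: counts = {}, items = ['z', 'z', 'z', 'x', 'y', 'y', 'y', 'y', 'y', 'y']
i=0, x='z': counts = {'z': 0}
i=1, x='z': counts = {'z': 1}
i=2, x='z': counts = {'z': 3}
i=3, x='x': counts = {'z': 3, 'x': 3}
i=4, x='y': counts = {'z': 3, 'x': 3, 'y': 4}
i=5, x='y': counts = {'z': 3, 'x': 3, 'y': 9}
i=6, x='y': counts = {'z': 3, 'x': 3, 'y': 15}
i=7, x='y': counts = {'z': 3, 'x': 3, 'y': 22}
i=8, x='y': counts = {'z': 3, 'x': 3, 'y': 30}
i=9, x='y': counts = {'z': 3, 'x': 3, 'y': 39}

{'z': 3, 'x': 3, 'y': 39}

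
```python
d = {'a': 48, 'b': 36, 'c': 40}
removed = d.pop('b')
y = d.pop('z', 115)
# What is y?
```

After line 1: d = {'a': 48, 'b': 36, 'c': 40}
After line 2 (pop 'b' returns 36): d = {'a': 48, 'c': 40}, removed = 36
After line 3 (pop 'z' missing, returns default 115): d = {'a': 48, 'c': 40}, y = 115

115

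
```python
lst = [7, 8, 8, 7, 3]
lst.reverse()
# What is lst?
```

[3, 7, 8, 8, 7]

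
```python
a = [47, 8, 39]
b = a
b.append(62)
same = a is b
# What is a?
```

After line 1: a = [47, 8, 39]
After line 2 (b = a is an alias, same object): a = [47, 8, 39], b = [47, 8, 39]
After line 3 (b.append mutates the shared list): a = [47, 8, 39, 62], b = [47, 8, 39, 62]
After line 4 (same = a is b; same object -> True): same = True

[47, 8, 39, 62]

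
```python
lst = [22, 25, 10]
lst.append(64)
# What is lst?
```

[22, 25, 10, 64]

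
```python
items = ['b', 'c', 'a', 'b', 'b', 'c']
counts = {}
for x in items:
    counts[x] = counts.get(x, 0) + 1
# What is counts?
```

Initial: counts = {}, items = ['b', 'c', 'a', 'b', 'b', 'c']
See 'b': counts = {'b': 1}
See 'c': counts = {'b': 1, 'c': 1}
See 'a': counts = {'b': 1, 'c': 1, 'a': 1}
See 'b': counts = {'b': 2, 'c': 1, 'a': 1}
See 'b': counts = {'b': 3, 'c': 1, 'a': 1}
See 'c': counts = {'b': 3, 'c': 2, 'a': 1}

{'b': 3, 'c': 2, 'a': 1}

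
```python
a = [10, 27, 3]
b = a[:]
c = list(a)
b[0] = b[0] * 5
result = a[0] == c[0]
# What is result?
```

After line 1: a = [10, 27, 3]
After line 2 (b = a[:], copy): a = [10, 27, 3], b = [10, 27, 3]
After line 3 (c = list(a) is a copy, new object): c = [10, 27, 3]
After line 4 (b[0] = 10 * 5 = 50; only b mutates (copy)): a = [10, 27, 3], b = [50, 27, 3], c = [10, 27, 3]
After line 5 (a[0] = 10, c[0] = 10; result = True)

True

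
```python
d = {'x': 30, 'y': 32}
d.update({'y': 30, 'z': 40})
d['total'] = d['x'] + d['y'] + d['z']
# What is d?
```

After line 1: d = {'x': 30, 'y': 32}
After line 2 (y overwritten, z added): d = {'x': 30, 'y': 30, 'z': 40}
After line 3 (total = 30 + 30 + 40 = 100): d = {'x': 30, 'y': 30, 'z': 40, 'total': 100}

{'x': 30, 'y': 30, 'z': 40, 'total': 100}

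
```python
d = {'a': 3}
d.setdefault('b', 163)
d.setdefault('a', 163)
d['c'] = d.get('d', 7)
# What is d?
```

After line 1: d = {'a': 3}
After line 2 (setdefault adds 'b'=163): d = {'a': 3, 'b': 163}
After line 3 (setdefault 'a' no-op, already exists): d = {'a': 3, 'b': 163}
After line 4 (get('d', 7) returns default since 'd' not in d): d = {'a': 3, 'b': 163, 'c': 7}

{'a': 3, 'b': 163, 'c': 7}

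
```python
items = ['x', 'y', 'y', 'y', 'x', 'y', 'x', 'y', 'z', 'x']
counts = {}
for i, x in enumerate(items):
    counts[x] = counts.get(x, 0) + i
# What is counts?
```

Initial: counts = {}, items = ['x', 'y', 'y', 'y', 'x', 'y', 'x', 'y', 'z', 'x']
i=0, x='x': counts = {'x': 0}
i=1, x='y': counts = {'x': 0, 'y': 1}
i=2, x='y': counts = {'x': 0, 'y': 3}
i=3, x='y': counts = {'x': 0, 'y': 6}
i=4, x='x': counts = {'x': 4, 'y': 6}
i=5, x='y': counts = {'x': 4, 'y': 11}
i=6, x='x': counts = {'x': 10, 'y': 11}
i=7, x='y': counts = {'x': 10, 'y': 18}
i=8, x='z': counts = {'x': 10, 'y': 18, 'z': 8}
i=9, x='x': counts = {'x': 19, 'y': 18, 'z': 8}

{'x': 19, 'y': 18, 'z': 8}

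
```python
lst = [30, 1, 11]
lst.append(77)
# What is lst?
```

[30, 1, 11, 77]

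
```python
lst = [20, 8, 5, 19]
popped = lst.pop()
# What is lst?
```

[20, 8, 5]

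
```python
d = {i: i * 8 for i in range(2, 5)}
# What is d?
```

{2: 16, 3: 24, 4: 32}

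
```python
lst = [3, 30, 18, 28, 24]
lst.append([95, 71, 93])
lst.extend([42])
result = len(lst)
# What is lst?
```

After line 1: lst = [3, 30, 18, 28, 24]
After line 2 (append adds [95, 71, 93] as single element): lst = [3, 30, 18, 28, 24, [95, 71, 93]]
After line 3 (extend unpacks [42], adds 42): lst = [3, 30, 18, 28, 24, [95, 71, 93], 42]
After line 4: result = len(lst) = 7

[3, 30, 18, 28, 24, [95, 71, 93], 42]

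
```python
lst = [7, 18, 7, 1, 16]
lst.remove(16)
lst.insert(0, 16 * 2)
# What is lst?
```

After line 1: lst = [7, 18, 7, 1, 16]
After line 2 (remove first 16): lst = [7, 18, 7, 1]
After line 3 (insert 32 at index 0): lst = [32, 7, 18, 7, 1]

[32, 7, 18, 7, 1]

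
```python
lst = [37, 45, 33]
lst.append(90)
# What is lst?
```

[37, 45, 33, 90]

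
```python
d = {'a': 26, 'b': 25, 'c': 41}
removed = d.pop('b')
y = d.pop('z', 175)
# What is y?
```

After line 1: d = {'a': 26, 'b': 25, 'c': 41}
After line 2 (pop 'b' returns 25): d = {'a': 26, 'c': 41}, removed = 25
After line 3 (pop 'z' missing, returns default 175): d = {'a': 26, 'c': 41}, y = 175

175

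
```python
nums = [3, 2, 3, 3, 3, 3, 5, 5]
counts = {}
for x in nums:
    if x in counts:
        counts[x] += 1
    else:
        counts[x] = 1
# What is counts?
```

Initial: counts = {}, nums = [3, 2, 3, 3, 3, 3, 5, 5]
See 3: counts = {3: 1}
See 2: counts = {3: 1, 2: 1}
See 3: counts = {3: 2, 2: 1}
See 3: counts = {3: 3, 2: 1}
See 3: counts = {3: 4, 2: 1}
See 3: counts = {3: 5, 2: 1}
See 5: counts = {3: 5, 2: 1, 5: 1}
See 5: counts = {3: 5, 2: 1, 5: 2}

{3: 5, 2: 1, 5: 2}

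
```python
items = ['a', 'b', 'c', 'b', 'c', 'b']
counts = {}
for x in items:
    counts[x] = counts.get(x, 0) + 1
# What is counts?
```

Initial: counts = {}, items = ['a', 'b', 'c', 'b', 'c', 'b']
See 'a': counts = {'a': 1}
See 'b': counts = {'a': 1, 'b': 1}
See 'c': counts = {'a': 1, 'b': 1, 'c': 1}
See 'b': counts = {'a': 1, 'b': 2, 'c': 1}
See 'c': counts = {'a': 1, 'b': 2, 'c': 2}
See 'b': counts = {'a': 1, 'b': 3, 'c': 2}

{'a': 1, 'b': 3, 'c': 2}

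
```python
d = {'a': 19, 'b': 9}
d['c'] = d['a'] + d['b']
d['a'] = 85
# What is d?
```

After line 1: d = {'a': 19, 'b': 9}
After line 2 (d['c'] = 19 + 9): d = {'a': 19, 'b': 9, 'c': 28}
After line 3: d = {'a': 85, 'b': 9, 'c': 28}

{'a': 85, 'b': 9, 'c': 28}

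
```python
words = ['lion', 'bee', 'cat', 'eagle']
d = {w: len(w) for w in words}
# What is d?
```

{'lion': 4, 'bee': 3, 'cat': 3, 'eagle': 5}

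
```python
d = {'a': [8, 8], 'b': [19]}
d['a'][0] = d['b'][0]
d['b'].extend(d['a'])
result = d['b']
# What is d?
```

After line 1: d = {'a': [8, 8], 'b': [19]}
After line 2 (a[0] = b[0] = 19): d = {'a': [19, 8], 'b': [19]}
After line 3 (b.extend(a) appends [19, 8]): d = {'a': [19, 8], 'b': [19, 19, 8]}
After line 4: result = d['b'] = [19, 19, 8]

{'a': [19, 8], 'b': [19, 19, 8]}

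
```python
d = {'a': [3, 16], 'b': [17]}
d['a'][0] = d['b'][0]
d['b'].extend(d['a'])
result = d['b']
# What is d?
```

After line 1: d = {'a': [3, 16], 'b': [17]}
After line 2 (a[0] = b[0] = 17): d = {'a': [17, 16], 'b': [17]}
After line 3 (b.extend(a) appends [17, 16]): d = {'a': [17, 16], 'b': [17, 17, 16]}
After line 4: result = d['b'] = [17, 17, 16]

{'a': [17, 16], 'b': [17, 17, 16]}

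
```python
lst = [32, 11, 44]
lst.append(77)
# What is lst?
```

[32, 11, 44, 77]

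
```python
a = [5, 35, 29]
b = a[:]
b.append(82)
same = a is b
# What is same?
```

After line 1: a = [5, 35, 29]
After line 2 (b = a[:] is a shallow copy, new object): a = [5, 35, 29], b = [5, 35, 29]
After line 3 (append only mutates b): a = [5, 35, 29], b = [5, 35, 29, 82]
After line 4 (same = a is b; different objects -> False): same = False

False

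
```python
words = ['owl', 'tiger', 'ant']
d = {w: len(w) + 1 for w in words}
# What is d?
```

{'owl': 4, 'tiger': 6, 'ant': 4}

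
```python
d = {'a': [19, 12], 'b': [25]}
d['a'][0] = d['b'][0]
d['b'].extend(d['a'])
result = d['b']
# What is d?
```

After line 1: d = {'a': [19, 12], 'b': [25]}
After line 2 (a[0] = b[0] = 25): d = {'a': [25, 12], 'b': [25]}
After line 3 (b.extend(a) appends [25, 12]): d = {'a': [25, 12], 'b': [25, 25, 12]}
After line 4: result = d['b'] = [25, 25, 12]

{'a': [25, 12], 'b': [25, 25, 12]}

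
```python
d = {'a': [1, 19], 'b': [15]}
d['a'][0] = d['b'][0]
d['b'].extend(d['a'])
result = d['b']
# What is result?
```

After line 1: d = {'a': [1, 19], 'b': [15]}
After line 2 (a[0] = b[0] = 15): d = {'a': [15, 19], 'b': [15]}
After line 3 (b.extend(a) appends [15, 19]): d = {'a': [15, 19], 'b': [15, 15, 19]}
After line 4: result = d['b'] = [15, 15, 19]

[15, 15, 19]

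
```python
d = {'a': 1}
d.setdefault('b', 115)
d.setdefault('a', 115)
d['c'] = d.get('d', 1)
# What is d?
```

After line 1: d = {'a': 1}
After line 2 (setdefault adds 'b'=115): d = {'a': 1, 'b': 115}
After line 3 (setdefault 'a' no-op, already exists): d = {'a': 1, 'b': 115}
After line 4 (get('d', 1) returns default since 'd' not in d): d = {'a': 1, 'b': 115, 'c': 1}

{'a': 1, 'b': 115, 'c': 1}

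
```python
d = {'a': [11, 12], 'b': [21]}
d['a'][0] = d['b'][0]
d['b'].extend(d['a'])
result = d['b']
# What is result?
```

After line 1: d = {'a': [11, 12], 'b': [21]}
After line 2 (a[0] = b[0] = 21): d = {'a': [21, 12], 'b': [21]}
After line 3 (b.extend(a) appends [21, 12]): d = {'a': [21, 12], 'b': [21, 21, 12]}
After line 4: result = d['b'] = [21, 21, 12]

[21, 21, 12]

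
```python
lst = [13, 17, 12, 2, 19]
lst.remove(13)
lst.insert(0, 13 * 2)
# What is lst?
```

After line 1: lst = [13, 17, 12, 2, 19]
After line 2 (remove first 13): lst = [17, 12, 2, 19]
After line 3 (insert 26 at index 0): lst = [26, 17, 12, 2, 19]

[26, 17, 12, 2, 19]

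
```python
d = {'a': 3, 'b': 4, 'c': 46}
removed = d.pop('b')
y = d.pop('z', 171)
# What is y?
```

After line 1: d = {'a': 3, 'b': 4, 'c': 46}
After line 2 (pop 'b' returns 4): d = {'a': 3, 'c': 46}, removed = 4
After line 3 (pop 'z' missing, returns default 171): d = {'a': 3, 'c': 46}, y = 171

171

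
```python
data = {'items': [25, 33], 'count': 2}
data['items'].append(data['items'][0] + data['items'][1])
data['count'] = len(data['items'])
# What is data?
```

After line 1: data = {'items': [25, 33], 'count': 2}
After line 2 (append 25 + 33 = 58): data = {'items': [25, 33, 58], 'count': 2}
After line 3 (count = len(items) = 3): data = {'items': [25, 33, 58], 'count': 3}

{'items': [25, 33, 58], 'count': 3}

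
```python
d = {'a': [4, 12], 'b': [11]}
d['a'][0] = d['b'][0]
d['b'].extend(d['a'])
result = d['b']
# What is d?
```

After line 1: d = {'a': [4, 12], 'b': [11]}
After line 2 (a[0] = b[0] = 11): d = {'a': [11, 12], 'b': [11]}
After line 3 (b.extend(a) appends [11, 12]): d = {'a': [11, 12], 'b': [11, 11, 12]}
After line 4: result = d['b'] = [11, 11, 12]

{'a': [11, 12], 'b': [11, 11, 12]}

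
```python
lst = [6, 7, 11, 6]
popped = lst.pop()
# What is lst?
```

[6, 7, 11]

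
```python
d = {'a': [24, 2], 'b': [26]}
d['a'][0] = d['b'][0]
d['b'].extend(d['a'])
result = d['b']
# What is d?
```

After line 1: d = {'a': [24, 2], 'b': [26]}
After line 2 (a[0] = b[0] = 26): d = {'a': [26, 2], 'b': [26]}
After line 3 (b.extend(a) appends [26, 2]): d = {'a': [26, 2], 'b': [26, 26, 2]}
After line 4: result = d['b'] = [26, 26, 2]

{'a': [26, 2], 'b': [26, 26, 2]}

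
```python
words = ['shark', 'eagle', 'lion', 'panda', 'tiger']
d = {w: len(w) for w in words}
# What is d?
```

{'shark': 5, 'eagle': 5, 'lion': 4, 'panda': 5, 'tiger': 5}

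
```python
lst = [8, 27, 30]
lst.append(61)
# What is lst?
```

[8, 27, 30, 61]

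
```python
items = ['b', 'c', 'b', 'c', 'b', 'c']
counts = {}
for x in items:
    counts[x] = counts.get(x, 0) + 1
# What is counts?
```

Initial: counts = {}, items = ['b', 'c', 'b', 'c', 'b', 'c']
See 'b': counts = {'b': 1}
See 'c': counts = {'b': 1, 'c': 1}
See 'b': counts = {'b': 2, 'c': 1}
See 'c': counts = {'b': 2, 'c': 2}
See 'b': counts = {'b': 3, 'c': 2}
See 'c': counts = {'b': 3, 'c': 3}

{'b': 3, 'c': 3}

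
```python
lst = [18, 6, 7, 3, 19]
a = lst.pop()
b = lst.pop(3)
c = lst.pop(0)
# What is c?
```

After line 1: lst = [18, 6, 7, 3, 19]
After line 2 (pop() -> a = 19): lst = [18, 6, 7, 3]
After line 3 (pop(3) -> b = 3): lst = [18, 6, 7]
After line 4 (pop(0) -> c = 18): lst = [6, 7]

18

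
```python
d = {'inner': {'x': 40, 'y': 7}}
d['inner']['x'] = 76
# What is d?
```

After line 1: d = {'inner': {'x': 40, 'y': 7}}
After line 2 (inner x overwritten): d = {'inner': {'x': 76, 'y': 7}}

{'inner': {'x': 76, 'y': 7}}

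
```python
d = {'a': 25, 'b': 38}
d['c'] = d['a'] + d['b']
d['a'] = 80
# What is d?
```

After line 1: d = {'a': 25, 'b': 38}
After line 2 (d['c'] = 25 + 38): d = {'a': 25, 'b': 38, 'c': 63}
After line 3: d = {'a': 80, 'b': 38, 'c': 63}

{'a': 80, 'b': 38, 'c': 63}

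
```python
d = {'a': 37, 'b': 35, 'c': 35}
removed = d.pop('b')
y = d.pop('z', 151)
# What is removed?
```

After line 1: d = {'a': 37, 'b': 35, 'c': 35}
After line 2 (pop 'b' returns 35): d = {'a': 37, 'c': 35}, removed = 35
After line 3 (pop 'z' missing, returns default 151): d = {'a': 37, 'c': 35}, y = 151

35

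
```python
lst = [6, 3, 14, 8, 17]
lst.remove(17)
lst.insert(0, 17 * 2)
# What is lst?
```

After line 1: lst = [6, 3, 14, 8, 17]
After line 2 (remove first 17): lst = [6, 3, 14, 8]
After line 3 (insert 34 at index 0): lst = [34, 6, 3, 14, 8]

[34, 6, 3, 14, 8]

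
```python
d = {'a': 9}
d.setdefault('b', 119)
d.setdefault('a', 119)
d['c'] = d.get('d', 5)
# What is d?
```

After line 1: d = {'a': 9}
After line 2 (setdefault adds 'b'=119): d = {'a': 9, 'b': 119}
After line 3 (setdefault 'a' no-op, already exists): d = {'a': 9, 'b': 119}
After line 4 (get('d', 5) returns default since 'd' not in d): d = {'a': 9, 'b': 119, 'c': 5}

{'a': 9, 'b': 119, 'c': 5}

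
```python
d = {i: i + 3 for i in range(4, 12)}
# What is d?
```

{4: 7, 5: 8, 6: 9, 7: 10, 8: 11, 9: 12, 10: 13, 11: 14}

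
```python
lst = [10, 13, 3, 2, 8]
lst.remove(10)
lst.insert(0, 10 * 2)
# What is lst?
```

After line 1: lst = [10, 13, 3, 2, 8]
After line 2 (remove first 10): lst = [13, 3, 2, 8]
After line 3 (insert 20 at index 0): lst = [20, 13, 3, 2, 8]

[20, 13, 3, 2, 8]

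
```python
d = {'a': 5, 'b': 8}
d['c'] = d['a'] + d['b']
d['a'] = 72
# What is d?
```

After line 1: d = {'a': 5, 'b': 8}
After line 2 (d['c'] = 5 + 8): d = {'a': 5, 'b': 8, 'c': 13}
After line 3: d = {'a': 72, 'b': 8, 'c': 13}

{'a': 72, 'b': 8, 'c': 13}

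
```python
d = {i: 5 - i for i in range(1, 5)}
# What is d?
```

{1: 4, 2: 3, 3: 2, 4: 1}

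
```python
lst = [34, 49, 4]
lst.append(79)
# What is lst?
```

[34, 49, 4, 79]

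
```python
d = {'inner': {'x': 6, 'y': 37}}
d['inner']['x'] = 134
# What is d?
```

After line 1: d = {'inner': {'x': 6, 'y': 37}}
After line 2 (inner x overwritten): d = {'inner': {'x': 134, 'y': 37}}

{'inner': {'x': 134, 'y': 37}}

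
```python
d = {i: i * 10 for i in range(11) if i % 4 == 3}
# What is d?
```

{3: 30, 7: 70}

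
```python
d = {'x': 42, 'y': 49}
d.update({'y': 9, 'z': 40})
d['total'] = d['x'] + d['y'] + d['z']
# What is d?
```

After line 1: d = {'x': 42, 'y': 49}
After line 2 (y overwritten, z added): d = {'x': 42, 'y': 9, 'z': 40}
After line 3 (total = 42 + 9 + 40 = 91): d = {'x': 42, 'y': 9, 'z': 40, 'total': 91}

{'x': 42, 'y': 9, 'z': 40, 'total': 91}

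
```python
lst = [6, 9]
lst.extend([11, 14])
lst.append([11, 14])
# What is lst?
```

After line 1: lst = [6, 9]
After line 2 (extend unpacks [11, 14]): lst = [6, 9, 11, 14]
After line 3 (append adds [11, 14] as single element): lst = [6, 9, 11, 14, [11, 14]]

[6, 9, 11, 14, [11, 14]]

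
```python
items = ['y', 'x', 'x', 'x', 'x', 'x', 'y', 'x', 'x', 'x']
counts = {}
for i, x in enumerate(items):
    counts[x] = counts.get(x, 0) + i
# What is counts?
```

Initial: counts = {}, items = ['y', 'x', 'x', 'x', 'x', 'x', 'y', 'x', 'x', 'x']
i=0, x='y': counts = {'y': 0}
i=1, x='x': counts = {'y': 0, 'x': 1}
i=2, x='x': counts = {'y': 0, 'x': 3}
i=3, x='x': counts = {'y': 0, 'x': 6}
i=4, x='x': counts = {'y': 0, 'x': 10}
i=5, x='x': counts = {'y': 0, 'x': 15}
i=6, x='y': counts = {'y': 6, 'x': 15}
i=7, x='x': counts = {'y': 6, 'x': 22}
i=8, x='x': counts = {'y': 6, 'x': 30}
i=9, x='x': counts = {'y': 6, 'x': 39}

{'y': 6, 'x': 39}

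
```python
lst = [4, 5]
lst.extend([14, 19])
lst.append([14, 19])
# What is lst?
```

After line 1: lst = [4, 5]
After line 2 (extend unpacks [14, 19]): lst = [4, 5, 14, 19]
After line 3 (append adds [14, 19] as single element): lst = [4, 5, 14, 19, [14, 19]]

[4, 5, 14, 19, [14, 19]]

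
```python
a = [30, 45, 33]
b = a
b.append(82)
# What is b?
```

After line 1: a = [30, 45, 33]
After line 2 (b = a is an alias, same object): a = [30, 45, 33], b = [30, 45, 33]
After line 3 (b.append mutates the shared list): a = [30, 45, 33, 82], b = [30, 45, 33, 82]

[30, 45, 33, 82]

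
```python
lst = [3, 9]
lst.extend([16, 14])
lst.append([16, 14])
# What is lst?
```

After line 1: lst = [3, 9]
After line 2 (extend unpacks [16, 14]): lst = [3, 9, 16, 14]
After line 3 (append adds [16, 14] as single element): lst = [3, 9, 16, 14, [16, 14]]

[3, 9, 16, 14, [16, 14]]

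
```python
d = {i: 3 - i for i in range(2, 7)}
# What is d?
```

{2: 1, 3: 0, 4: -1, 5: -2, 6: -3}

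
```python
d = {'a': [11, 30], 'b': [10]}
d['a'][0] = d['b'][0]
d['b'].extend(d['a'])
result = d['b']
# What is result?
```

After line 1: d = {'a': [11, 30], 'b': [10]}
After line 2 (a[0] = b[0] = 10): d = {'a': [10, 30], 'b': [10]}
After line 3 (b.extend(a) appends [10, 30]): d = {'a': [10, 30], 'b': [10, 10, 30]}
After line 4: result = d['b'] = [10, 10, 30]

[10, 10, 30]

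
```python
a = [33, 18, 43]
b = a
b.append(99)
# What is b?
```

After line 1: a = [33, 18, 43]
After line 2 (b = a is an alias, same object): a = [33, 18, 43], b = [33, 18, 43]
After line 3 (b.append mutates the shared list): a = [33, 18, 43, 99], b = [33, 18, 43, 99]

[33, 18, 43, 99]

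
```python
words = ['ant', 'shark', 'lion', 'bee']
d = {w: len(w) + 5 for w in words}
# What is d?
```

{'ant': 8, 'shark': 10, 'lion': 9, 'bee': 8}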